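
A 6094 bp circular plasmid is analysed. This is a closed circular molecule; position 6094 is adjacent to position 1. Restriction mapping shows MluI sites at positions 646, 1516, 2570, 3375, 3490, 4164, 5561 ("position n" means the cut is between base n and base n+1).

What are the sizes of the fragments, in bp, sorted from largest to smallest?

1397, 1179, 1054, 870, 805, 674, 115 bp

Circular molecule, 7 cuts → 7 fragments:
  1516 − 646 = 870 bp
  2570 − 1516 = 1054 bp
  3375 − 2570 = 805 bp
  3490 − 3375 = 115 bp
  4164 − 3490 = 674 bp
  5561 − 4164 = 1397 bp
  wrap: 6094 − 5561 + 646 = 1179 bp
Sorted largest to smallest: 1397, 1179, 1054, 870, 805, 674, 115 bp.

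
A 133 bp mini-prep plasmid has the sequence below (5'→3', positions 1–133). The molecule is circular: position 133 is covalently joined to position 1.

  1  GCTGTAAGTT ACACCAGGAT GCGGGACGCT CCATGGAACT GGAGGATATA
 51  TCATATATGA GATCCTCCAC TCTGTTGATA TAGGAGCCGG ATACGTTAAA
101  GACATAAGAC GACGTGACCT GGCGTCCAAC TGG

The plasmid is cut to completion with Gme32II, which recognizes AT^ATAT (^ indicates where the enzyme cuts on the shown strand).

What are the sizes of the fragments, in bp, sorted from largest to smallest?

Gme32II sites (ATATAT) start at positions 46, 53.
Gme32II cuts after base 2 of each site, so after positions 47, 54.
Circular molecule, 2 cuts → 2 fragments:
  48–54 → 7 bp
  55–133 then 1–47 → 79 + 47 = 126 bp
Sorted largest to smallest: 126, 7 bp.

126, 7 bp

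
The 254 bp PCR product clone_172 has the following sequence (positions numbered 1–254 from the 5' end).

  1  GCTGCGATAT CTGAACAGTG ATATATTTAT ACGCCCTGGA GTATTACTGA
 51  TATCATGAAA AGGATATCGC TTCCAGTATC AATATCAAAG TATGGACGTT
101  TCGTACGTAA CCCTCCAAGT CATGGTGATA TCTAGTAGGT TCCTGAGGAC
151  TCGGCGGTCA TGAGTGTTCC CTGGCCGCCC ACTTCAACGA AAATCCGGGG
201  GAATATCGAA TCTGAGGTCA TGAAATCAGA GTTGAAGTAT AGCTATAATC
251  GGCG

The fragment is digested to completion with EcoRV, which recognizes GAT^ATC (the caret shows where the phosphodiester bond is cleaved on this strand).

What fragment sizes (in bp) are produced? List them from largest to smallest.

125, 64, 43, 14, 8 bp

EcoRV sites (GATATC) start at positions 6, 49, 63, 127.
EcoRV cuts after base 3 of each site, so after positions 8, 51, 65, 129.
Linear molecule, 4 cuts → 5 fragments:
  1–8 → 8 bp
  9–51 → 43 bp
  52–65 → 14 bp
  66–129 → 64 bp
  130–254 → 125 bp
Sorted largest to smallest: 125, 64, 43, 14, 8 bp.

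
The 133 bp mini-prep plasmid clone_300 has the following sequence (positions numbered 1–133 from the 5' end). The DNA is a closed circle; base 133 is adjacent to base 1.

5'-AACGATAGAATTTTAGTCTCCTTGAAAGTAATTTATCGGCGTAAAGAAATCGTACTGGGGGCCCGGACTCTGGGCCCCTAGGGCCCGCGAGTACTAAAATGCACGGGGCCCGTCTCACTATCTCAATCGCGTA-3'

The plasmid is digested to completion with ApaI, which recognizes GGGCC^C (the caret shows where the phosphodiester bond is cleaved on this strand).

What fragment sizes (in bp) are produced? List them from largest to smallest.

ApaI sites (GGGCCC) start at positions 59, 72, 81, 106.
ApaI cuts after base 5 of each site (before the last base), so after positions 63, 76, 85, 110.
Circular molecule, 4 cuts → 4 fragments:
  64–76 → 13 bp
  77–85 → 9 bp
  86–110 → 25 bp
  111–133 then 1–63 → 23 + 63 = 86 bp
Sorted largest to smallest: 86, 25, 13, 9 bp.

86, 25, 13, 9 bp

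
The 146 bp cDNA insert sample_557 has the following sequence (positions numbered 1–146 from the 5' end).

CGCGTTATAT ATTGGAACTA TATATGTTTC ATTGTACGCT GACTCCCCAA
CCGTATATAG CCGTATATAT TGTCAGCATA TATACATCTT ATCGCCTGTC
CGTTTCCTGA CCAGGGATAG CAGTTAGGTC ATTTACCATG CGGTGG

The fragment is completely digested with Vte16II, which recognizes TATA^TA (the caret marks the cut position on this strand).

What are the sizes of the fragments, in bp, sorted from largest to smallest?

Vte16II sites (TATATA) start at positions 6, 19, 54, 64, 79.
Vte16II cuts after base 4 of each site, so after positions 9, 22, 57, 67, 82.
Linear molecule, 5 cuts → 6 fragments:
  1–9 → 9 bp
  10–22 → 13 bp
  23–57 → 35 bp
  58–67 → 10 bp
  68–82 → 15 bp
  83–146 → 64 bp
Sorted largest to smallest: 64, 35, 15, 13, 10, 9 bp.

64, 35, 15, 13, 10, 9 bp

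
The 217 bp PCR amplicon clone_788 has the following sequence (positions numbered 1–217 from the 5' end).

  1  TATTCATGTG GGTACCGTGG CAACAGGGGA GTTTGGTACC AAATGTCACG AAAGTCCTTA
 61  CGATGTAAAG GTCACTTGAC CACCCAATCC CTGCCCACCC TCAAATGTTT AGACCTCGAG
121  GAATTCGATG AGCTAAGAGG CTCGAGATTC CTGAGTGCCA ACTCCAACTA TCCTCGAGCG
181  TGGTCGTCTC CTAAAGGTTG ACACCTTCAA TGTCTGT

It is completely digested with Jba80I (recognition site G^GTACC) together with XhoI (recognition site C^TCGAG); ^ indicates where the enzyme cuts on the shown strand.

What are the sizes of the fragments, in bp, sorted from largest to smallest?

80, 44, 32, 26, 24, 11 bp

Jba80I sites (GGTACC) start at positions 11, 35.
Jba80I cuts after the first base of each site, so after positions 11, 35.
XhoI sites (CTCGAG) start at positions 115, 141, 173.
XhoI cuts after the first base of each site, so after positions 115, 141, 173.
Combined cut positions: 11, 35, 115, 141, 173.
Linear molecule, 5 cuts → 6 fragments:
  1–11 → 11 bp
  12–35 → 24 bp
  36–115 → 80 bp
  116–141 → 26 bp
  142–173 → 32 bp
  174–217 → 44 bp
Sorted largest to smallest: 80, 44, 32, 26, 24, 11 bp.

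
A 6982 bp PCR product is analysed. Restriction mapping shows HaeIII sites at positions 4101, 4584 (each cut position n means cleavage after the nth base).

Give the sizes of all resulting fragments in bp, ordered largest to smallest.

Linear molecule, 2 cuts → 3 fragments:
  4101 − 0 = 4101 bp
  4584 − 4101 = 483 bp
  6982 − 4584 = 2398 bp
Sorted largest to smallest: 4101, 2398, 483 bp.

4101, 2398, 483 bp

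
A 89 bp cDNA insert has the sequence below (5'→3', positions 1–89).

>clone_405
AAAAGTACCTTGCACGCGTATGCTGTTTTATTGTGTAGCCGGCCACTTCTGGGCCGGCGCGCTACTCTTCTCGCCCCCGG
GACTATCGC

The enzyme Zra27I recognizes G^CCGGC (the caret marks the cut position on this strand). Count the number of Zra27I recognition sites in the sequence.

2

GCCGGC occurs starting at positions 38, 53.
Zra27I cuts at 2 sites.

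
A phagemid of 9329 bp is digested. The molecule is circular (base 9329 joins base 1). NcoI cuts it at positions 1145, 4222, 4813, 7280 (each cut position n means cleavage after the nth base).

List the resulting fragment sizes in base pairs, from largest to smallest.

3194, 3077, 2467, 591 bp

Circular molecule, 4 cuts → 4 fragments:
  4222 − 1145 = 3077 bp
  4813 − 4222 = 591 bp
  7280 − 4813 = 2467 bp
  wrap: 9329 − 7280 + 1145 = 3194 bp
Sorted largest to smallest: 3194, 3077, 2467, 591 bp.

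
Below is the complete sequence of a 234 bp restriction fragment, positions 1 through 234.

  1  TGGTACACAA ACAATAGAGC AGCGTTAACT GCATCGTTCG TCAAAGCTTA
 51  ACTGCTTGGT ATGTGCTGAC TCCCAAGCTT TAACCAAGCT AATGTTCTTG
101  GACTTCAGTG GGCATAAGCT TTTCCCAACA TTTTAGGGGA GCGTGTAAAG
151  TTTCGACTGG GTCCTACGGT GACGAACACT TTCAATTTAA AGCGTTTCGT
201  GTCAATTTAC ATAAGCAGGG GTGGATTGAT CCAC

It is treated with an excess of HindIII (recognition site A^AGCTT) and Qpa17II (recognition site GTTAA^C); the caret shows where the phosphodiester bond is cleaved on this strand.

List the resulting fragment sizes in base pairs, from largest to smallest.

HindIII sites (AAGCTT) start at positions 44, 75, 116.
HindIII cuts after the first base of each site, so after positions 44, 75, 116.
The Qpa17II site (GTTAAC) starts at position 24.
Qpa17II cuts after base 5 of each site (before the last base), so after position 28.
Combined cut positions: 28, 44, 75, 116.
Linear molecule, 4 cuts → 5 fragments:
  1–28 → 28 bp
  29–44 → 16 bp
  45–75 → 31 bp
  76–116 → 41 bp
  117–234 → 118 bp
Sorted largest to smallest: 118, 41, 31, 28, 16 bp.

118, 41, 31, 28, 16 bp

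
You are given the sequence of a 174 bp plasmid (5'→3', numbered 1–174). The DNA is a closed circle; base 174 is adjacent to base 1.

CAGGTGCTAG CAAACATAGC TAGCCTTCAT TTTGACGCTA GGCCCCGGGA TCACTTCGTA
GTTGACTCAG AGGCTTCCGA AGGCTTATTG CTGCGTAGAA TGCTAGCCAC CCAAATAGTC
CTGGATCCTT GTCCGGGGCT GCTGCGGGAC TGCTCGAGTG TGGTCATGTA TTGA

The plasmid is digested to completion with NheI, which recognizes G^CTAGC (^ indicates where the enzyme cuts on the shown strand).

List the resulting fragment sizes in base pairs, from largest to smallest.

NheI sites (GCTAGC) start at positions 6, 19, 102.
NheI cuts after the first base of each site, so after positions 6, 19, 102.
Circular molecule, 3 cuts → 3 fragments:
  7–19 → 13 bp
  20–102 → 83 bp
  103–174 then 1–6 → 72 + 6 = 78 bp
Sorted largest to smallest: 83, 78, 13 bp.

83, 78, 13 bp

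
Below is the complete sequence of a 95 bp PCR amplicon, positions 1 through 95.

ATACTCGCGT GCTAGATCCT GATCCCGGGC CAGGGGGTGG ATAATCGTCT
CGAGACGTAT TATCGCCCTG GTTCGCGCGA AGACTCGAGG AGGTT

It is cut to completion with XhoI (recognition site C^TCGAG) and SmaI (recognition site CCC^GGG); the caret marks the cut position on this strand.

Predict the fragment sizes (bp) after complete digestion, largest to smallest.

35, 26, 23, 11 bp

XhoI sites (CTCGAG) start at positions 49, 84.
XhoI cuts after the first base of each site, so after positions 49, 84.
The SmaI site (CCCGGG) starts at position 24.
SmaI cuts after base 3 of each site, so after position 26.
Combined cut positions: 26, 49, 84.
Linear molecule, 3 cuts → 4 fragments:
  1–26 → 26 bp
  27–49 → 23 bp
  50–84 → 35 bp
  85–95 → 11 bp
Sorted largest to smallest: 35, 26, 23, 11 bp.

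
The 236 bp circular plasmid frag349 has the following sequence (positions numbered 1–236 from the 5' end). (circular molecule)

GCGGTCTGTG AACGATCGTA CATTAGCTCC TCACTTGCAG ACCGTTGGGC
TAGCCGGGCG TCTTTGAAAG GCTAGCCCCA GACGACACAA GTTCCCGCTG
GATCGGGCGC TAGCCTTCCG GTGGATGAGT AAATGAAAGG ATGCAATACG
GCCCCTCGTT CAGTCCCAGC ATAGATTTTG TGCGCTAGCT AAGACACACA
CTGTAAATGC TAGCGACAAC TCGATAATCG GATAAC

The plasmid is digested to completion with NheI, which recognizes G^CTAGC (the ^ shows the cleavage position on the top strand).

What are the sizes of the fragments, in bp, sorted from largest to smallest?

76, 75, 38, 25, 22 bp

NheI sites (GCTAGC) start at positions 49, 71, 109, 184, 209.
NheI cuts after the first base of each site, so after positions 49, 71, 109, 184, 209.
Circular molecule, 5 cuts → 5 fragments:
  50–71 → 22 bp
  72–109 → 38 bp
  110–184 → 75 bp
  185–209 → 25 bp
  210–236 then 1–49 → 27 + 49 = 76 bp
Sorted largest to smallest: 76, 75, 38, 25, 22 bp.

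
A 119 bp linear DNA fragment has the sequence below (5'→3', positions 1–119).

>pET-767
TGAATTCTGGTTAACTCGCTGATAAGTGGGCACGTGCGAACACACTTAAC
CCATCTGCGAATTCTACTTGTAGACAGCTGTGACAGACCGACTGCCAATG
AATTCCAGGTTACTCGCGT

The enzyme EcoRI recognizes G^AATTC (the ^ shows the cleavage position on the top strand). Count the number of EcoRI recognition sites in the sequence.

3

GAATTC occurs starting at positions 2, 59, 100.
EcoRI cuts at 3 sites.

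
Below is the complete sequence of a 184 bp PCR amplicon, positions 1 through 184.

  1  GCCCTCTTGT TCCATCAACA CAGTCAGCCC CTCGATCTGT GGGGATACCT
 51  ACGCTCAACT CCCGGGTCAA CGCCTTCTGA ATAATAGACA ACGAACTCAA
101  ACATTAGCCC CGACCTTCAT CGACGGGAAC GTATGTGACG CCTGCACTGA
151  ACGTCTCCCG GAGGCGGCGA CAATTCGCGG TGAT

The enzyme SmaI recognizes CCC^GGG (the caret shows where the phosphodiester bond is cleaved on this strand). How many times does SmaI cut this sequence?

CCCGGG occurs starting at position 61.
SmaI cuts at 1 site.

1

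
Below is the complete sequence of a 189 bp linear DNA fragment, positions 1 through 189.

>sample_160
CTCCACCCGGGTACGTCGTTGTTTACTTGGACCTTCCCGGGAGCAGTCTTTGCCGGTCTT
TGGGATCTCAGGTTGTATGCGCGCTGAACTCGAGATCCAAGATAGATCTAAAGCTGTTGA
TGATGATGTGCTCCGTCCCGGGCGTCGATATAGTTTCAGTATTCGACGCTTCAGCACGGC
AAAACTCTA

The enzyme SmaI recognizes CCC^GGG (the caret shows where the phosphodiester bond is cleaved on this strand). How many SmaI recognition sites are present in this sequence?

CCCGGG occurs starting at positions 6, 36, 137.
SmaI cuts at 3 sites.

3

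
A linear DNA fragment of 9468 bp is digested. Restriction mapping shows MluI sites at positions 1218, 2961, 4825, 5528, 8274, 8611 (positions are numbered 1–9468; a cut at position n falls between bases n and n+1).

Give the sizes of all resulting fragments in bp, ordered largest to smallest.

2746, 1864, 1743, 1218, 857, 703, 337 bp

Linear molecule, 6 cuts → 7 fragments:
  1218 − 0 = 1218 bp
  2961 − 1218 = 1743 bp
  4825 − 2961 = 1864 bp
  5528 − 4825 = 703 bp
  8274 − 5528 = 2746 bp
  8611 − 8274 = 337 bp
  9468 − 8611 = 857 bp
Sorted largest to smallest: 2746, 1864, 1743, 1218, 857, 703, 337 bp.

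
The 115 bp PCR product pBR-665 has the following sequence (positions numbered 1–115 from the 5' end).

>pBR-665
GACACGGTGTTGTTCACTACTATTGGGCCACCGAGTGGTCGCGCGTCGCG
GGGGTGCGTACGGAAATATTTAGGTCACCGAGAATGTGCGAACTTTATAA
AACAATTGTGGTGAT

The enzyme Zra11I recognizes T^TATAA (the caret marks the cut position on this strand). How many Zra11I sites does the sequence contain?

1

TTATAA occurs starting at position 95.
Zra11I cuts at 1 site.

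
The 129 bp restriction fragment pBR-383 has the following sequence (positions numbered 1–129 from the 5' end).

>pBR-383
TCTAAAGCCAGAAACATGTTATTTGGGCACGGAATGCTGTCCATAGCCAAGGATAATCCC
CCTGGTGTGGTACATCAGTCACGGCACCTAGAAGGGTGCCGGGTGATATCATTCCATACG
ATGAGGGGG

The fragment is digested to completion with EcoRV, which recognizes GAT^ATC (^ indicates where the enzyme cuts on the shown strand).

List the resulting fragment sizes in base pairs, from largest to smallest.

The EcoRV site (GATATC) starts at position 105.
EcoRV cuts after base 3 of each site, so after position 107.
Linear molecule, 1 cut → 2 fragments:
  1–107 → 107 bp
  108–129 → 22 bp
Sorted largest to smallest: 107, 22 bp.

107, 22 bp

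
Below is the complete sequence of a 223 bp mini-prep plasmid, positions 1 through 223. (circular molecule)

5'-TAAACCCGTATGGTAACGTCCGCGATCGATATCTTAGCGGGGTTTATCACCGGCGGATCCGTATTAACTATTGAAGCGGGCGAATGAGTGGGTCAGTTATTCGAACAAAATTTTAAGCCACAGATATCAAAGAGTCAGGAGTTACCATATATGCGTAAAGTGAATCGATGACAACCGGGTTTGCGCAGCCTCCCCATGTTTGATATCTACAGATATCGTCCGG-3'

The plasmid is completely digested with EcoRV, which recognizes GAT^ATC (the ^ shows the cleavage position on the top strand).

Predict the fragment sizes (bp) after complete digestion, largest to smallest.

95, 79, 39, 10 bp

EcoRV sites (GATATC) start at positions 28, 123, 202, 212.
EcoRV cuts after base 3 of each site, so after positions 30, 125, 204, 214.
Circular molecule, 4 cuts → 4 fragments:
  31–125 → 95 bp
  126–204 → 79 bp
  205–214 → 10 bp
  215–223 then 1–30 → 9 + 30 = 39 bp
Sorted largest to smallest: 95, 79, 39, 10 bp.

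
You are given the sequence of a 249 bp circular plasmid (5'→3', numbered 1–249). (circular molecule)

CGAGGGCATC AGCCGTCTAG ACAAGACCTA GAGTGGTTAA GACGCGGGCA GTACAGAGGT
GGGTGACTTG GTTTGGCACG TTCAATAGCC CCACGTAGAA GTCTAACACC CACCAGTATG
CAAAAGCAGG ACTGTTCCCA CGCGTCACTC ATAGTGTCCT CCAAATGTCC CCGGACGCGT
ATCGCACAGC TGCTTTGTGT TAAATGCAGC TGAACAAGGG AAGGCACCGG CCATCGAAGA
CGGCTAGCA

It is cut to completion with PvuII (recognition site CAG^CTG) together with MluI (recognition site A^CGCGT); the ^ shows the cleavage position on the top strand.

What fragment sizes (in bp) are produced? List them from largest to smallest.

180, 35, 20, 14 bp

PvuII sites (CAGCTG) start at positions 187, 207.
PvuII cuts after base 3 of each site, so after positions 189, 209.
MluI sites (ACGCGT) start at positions 140, 175.
MluI cuts after the first base of each site, so after positions 140, 175.
Combined cut positions: 140, 175, 189, 209.
Circular molecule, 4 cuts → 4 fragments:
  141–175 → 35 bp
  176–189 → 14 bp
  190–209 → 20 bp
  210–249 then 1–140 → 40 + 140 = 180 bp
Sorted largest to smallest: 180, 35, 20, 14 bp.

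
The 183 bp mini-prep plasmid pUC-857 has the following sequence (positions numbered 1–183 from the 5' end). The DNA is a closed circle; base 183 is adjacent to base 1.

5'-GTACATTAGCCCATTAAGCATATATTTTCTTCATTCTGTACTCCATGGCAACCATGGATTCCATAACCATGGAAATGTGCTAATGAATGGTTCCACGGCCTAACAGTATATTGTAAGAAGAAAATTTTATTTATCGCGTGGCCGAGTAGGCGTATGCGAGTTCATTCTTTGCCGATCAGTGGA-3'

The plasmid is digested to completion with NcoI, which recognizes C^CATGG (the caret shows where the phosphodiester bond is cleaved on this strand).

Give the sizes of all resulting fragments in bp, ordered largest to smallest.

NcoI sites (CCATGG) start at positions 43, 52, 67.
NcoI cuts after the first base of each site, so after positions 43, 52, 67.
Circular molecule, 3 cuts → 3 fragments:
  44–52 → 9 bp
  53–67 → 15 bp
  68–183 then 1–43 → 116 + 43 = 159 bp
Sorted largest to smallest: 159, 15, 9 bp.

159, 15, 9 bp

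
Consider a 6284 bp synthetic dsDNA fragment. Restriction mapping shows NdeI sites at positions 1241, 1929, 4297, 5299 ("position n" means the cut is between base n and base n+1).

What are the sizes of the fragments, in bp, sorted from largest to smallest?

2368, 1241, 1002, 985, 688 bp

Linear molecule, 4 cuts → 5 fragments:
  1241 − 0 = 1241 bp
  1929 − 1241 = 688 bp
  4297 − 1929 = 2368 bp
  5299 − 4297 = 1002 bp
  6284 − 5299 = 985 bp
Sorted largest to smallest: 2368, 1241, 1002, 985, 688 bp.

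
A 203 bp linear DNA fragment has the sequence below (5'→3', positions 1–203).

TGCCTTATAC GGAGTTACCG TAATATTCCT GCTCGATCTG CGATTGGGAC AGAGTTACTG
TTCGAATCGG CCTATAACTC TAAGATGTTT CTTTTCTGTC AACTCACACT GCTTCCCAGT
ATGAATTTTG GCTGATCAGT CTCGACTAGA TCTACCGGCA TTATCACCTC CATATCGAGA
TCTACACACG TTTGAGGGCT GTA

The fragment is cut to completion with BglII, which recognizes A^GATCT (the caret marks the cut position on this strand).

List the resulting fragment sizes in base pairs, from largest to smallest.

148, 30, 25 bp

BglII sites (AGATCT) start at positions 148, 178.
BglII cuts after the first base of each site, so after positions 148, 178.
Linear molecule, 2 cuts → 3 fragments:
  1–148 → 148 bp
  149–178 → 30 bp
  179–203 → 25 bp
Sorted largest to smallest: 148, 30, 25 bp.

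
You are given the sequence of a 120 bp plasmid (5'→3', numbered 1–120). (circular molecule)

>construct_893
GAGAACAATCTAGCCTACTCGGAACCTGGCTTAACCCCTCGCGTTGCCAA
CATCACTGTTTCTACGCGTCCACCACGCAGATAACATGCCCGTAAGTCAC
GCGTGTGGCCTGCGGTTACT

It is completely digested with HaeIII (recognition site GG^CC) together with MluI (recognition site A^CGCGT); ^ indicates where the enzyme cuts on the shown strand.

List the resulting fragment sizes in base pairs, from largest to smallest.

76, 35, 9 bp

The HaeIII site (GGCC) starts at position 107.
HaeIII cuts after base 2 of each site, so after position 108.
MluI sites (ACGCGT) start at positions 64, 99.
MluI cuts after the first base of each site, so after positions 64, 99.
Combined cut positions: 64, 99, 108.
Circular molecule, 3 cuts → 3 fragments:
  65–99 → 35 bp
  100–108 → 9 bp
  109–120 then 1–64 → 12 + 64 = 76 bp
Sorted largest to smallest: 76, 35, 9 bp.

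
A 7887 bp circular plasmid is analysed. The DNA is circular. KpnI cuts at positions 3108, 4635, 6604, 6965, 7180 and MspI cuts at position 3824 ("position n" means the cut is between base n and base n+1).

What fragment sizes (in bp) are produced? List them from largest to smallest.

3815, 1969, 811, 716, 361, 215 bp

Combined cut positions (sorted): 3108, 3824, 4635, 6604, 6965, 7180.
Circular molecule, 6 cuts → 6 fragments:
  3824 − 3108 = 716 bp
  4635 − 3824 = 811 bp
  6604 − 4635 = 1969 bp
  6965 − 6604 = 361 bp
  7180 − 6965 = 215 bp
  wrap: 7887 − 7180 + 3108 = 3815 bp
Sorted largest to smallest: 3815, 1969, 811, 716, 361, 215 bp.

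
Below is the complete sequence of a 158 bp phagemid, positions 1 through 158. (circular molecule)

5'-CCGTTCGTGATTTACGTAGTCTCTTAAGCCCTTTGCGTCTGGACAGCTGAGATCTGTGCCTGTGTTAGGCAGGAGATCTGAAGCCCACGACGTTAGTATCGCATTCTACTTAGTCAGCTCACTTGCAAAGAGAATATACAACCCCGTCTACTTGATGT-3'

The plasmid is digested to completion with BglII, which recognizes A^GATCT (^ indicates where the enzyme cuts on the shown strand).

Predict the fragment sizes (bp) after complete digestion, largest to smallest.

134, 24 bp

BglII sites (AGATCT) start at positions 50, 74.
BglII cuts after the first base of each site, so after positions 50, 74.
Circular molecule, 2 cuts → 2 fragments:
  51–74 → 24 bp
  75–158 then 1–50 → 84 + 50 = 134 bp
Sorted largest to smallest: 134, 24 bp.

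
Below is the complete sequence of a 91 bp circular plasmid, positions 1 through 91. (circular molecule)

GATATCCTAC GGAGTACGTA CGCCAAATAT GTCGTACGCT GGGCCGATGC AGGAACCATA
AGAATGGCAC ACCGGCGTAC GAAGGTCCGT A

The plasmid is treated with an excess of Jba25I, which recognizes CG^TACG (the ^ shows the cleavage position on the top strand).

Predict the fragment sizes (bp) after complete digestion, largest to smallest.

Jba25I sites (CGTACG) start at positions 17, 33, 76.
Jba25I cuts after base 2 of each site, so after positions 18, 34, 77.
Circular molecule, 3 cuts → 3 fragments:
  19–34 → 16 bp
  35–77 → 43 bp
  78–91 then 1–18 → 14 + 18 = 32 bp
Sorted largest to smallest: 43, 32, 16 bp.

43, 32, 16 bp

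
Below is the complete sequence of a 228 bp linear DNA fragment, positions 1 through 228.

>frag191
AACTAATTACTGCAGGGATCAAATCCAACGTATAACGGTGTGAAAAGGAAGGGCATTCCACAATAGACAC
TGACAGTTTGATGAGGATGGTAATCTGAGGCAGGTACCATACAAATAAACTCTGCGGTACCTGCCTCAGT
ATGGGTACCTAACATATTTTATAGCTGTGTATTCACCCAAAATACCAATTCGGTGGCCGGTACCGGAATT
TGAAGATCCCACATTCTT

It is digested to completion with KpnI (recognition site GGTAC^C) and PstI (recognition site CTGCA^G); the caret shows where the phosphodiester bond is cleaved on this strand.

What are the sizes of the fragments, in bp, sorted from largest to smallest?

KpnI sites (GGTACC) start at positions 103, 126, 144, 199.
KpnI cuts after base 5 of each site (before the last base), so after positions 107, 130, 148, 203.
The PstI site (CTGCAG) starts at position 10.
PstI cuts after base 5 of each site (before the last base), so after position 14.
Combined cut positions: 14, 107, 130, 148, 203.
Linear molecule, 5 cuts → 6 fragments:
  1–14 → 14 bp
  15–107 → 93 bp
  108–130 → 23 bp
  131–148 → 18 bp
  149–203 → 55 bp
  204–228 → 25 bp
Sorted largest to smallest: 93, 55, 25, 23, 18, 14 bp.

93, 55, 25, 23, 18, 14 bp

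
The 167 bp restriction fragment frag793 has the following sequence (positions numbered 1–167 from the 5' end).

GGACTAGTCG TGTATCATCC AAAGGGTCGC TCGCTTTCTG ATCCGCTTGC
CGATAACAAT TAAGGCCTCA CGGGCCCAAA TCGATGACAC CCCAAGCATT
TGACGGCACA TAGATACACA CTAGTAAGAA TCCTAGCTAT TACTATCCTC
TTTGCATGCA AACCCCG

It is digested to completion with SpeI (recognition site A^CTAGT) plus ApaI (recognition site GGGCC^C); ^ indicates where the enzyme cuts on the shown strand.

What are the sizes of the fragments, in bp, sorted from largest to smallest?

SpeI sites (ACTAGT) start at positions 3, 120.
SpeI cuts after the first base of each site, so after positions 3, 120.
The ApaI site (GGGCCC) starts at position 72.
ApaI cuts after base 5 of each site (before the last base), so after position 76.
Combined cut positions: 3, 76, 120.
Linear molecule, 3 cuts → 4 fragments:
  1–3 → 3 bp
  4–76 → 73 bp
  77–120 → 44 bp
  121–167 → 47 bp
Sorted largest to smallest: 73, 47, 44, 3 bp.

73, 47, 44, 3 bp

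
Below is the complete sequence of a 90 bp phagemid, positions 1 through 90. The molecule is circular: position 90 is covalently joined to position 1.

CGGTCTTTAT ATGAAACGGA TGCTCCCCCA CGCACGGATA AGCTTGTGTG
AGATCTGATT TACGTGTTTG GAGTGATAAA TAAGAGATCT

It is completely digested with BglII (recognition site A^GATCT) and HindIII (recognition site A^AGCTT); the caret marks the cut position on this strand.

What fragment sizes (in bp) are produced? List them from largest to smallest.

45, 34, 11 bp

BglII sites (AGATCT) start at positions 51, 85.
BglII cuts after the first base of each site, so after positions 51, 85.
The HindIII site (AAGCTT) starts at position 40.
HindIII cuts after the first base of each site, so after position 40.
Combined cut positions: 40, 51, 85.
Circular molecule, 3 cuts → 3 fragments:
  41–51 → 11 bp
  52–85 → 34 bp
  86–90 then 1–40 → 5 + 40 = 45 bp
Sorted largest to smallest: 45, 34, 11 bp.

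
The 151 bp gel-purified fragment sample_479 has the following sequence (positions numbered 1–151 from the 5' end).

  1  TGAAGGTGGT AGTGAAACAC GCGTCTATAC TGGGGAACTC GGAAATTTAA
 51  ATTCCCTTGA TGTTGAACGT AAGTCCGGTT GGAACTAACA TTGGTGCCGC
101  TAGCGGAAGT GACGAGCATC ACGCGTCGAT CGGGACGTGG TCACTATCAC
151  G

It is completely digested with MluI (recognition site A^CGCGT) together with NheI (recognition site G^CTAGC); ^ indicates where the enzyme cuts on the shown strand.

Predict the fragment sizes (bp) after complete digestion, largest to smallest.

80, 30, 22, 19 bp

MluI sites (ACGCGT) start at positions 19, 121.
MluI cuts after the first base of each site, so after positions 19, 121.
The NheI site (GCTAGC) starts at position 99.
NheI cuts after the first base of each site, so after position 99.
Combined cut positions: 19, 99, 121.
Linear molecule, 3 cuts → 4 fragments:
  1–19 → 19 bp
  20–99 → 80 bp
  100–121 → 22 bp
  122–151 → 30 bp
Sorted largest to smallest: 80, 30, 22, 19 bp.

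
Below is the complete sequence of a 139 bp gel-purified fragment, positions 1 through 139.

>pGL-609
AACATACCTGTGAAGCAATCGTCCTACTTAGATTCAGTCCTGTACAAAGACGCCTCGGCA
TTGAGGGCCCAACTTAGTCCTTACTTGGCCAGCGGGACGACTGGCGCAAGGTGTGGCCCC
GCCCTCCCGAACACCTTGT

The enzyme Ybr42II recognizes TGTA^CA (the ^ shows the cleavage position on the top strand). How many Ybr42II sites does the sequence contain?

TGTACA occurs starting at position 41.
Ybr42II cuts at 1 site.

1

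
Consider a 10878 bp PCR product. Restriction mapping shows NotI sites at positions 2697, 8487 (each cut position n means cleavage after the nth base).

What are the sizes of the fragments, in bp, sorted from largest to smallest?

5790, 2697, 2391 bp

Linear molecule, 2 cuts → 3 fragments:
  2697 − 0 = 2697 bp
  8487 − 2697 = 5790 bp
  10878 − 8487 = 2391 bp
Sorted largest to smallest: 5790, 2697, 2391 bp.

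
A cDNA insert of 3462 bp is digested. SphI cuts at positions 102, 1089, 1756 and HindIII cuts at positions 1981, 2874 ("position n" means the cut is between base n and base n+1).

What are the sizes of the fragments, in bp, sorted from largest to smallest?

987, 893, 667, 588, 225, 102 bp

Combined cut positions (sorted): 102, 1089, 1756, 1981, 2874.
Linear molecule, 5 cuts → 6 fragments:
  102 − 0 = 102 bp
  1089 − 102 = 987 bp
  1756 − 1089 = 667 bp
  1981 − 1756 = 225 bp
  2874 − 1981 = 893 bp
  3462 − 2874 = 588 bp
Sorted largest to smallest: 987, 893, 667, 588, 225, 102 bp.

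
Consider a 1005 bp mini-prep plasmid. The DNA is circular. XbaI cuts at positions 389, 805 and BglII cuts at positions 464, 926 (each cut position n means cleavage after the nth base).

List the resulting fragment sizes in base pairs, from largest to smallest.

Combined cut positions (sorted): 389, 464, 805, 926.
Circular molecule, 4 cuts → 4 fragments:
  464 − 389 = 75 bp
  805 − 464 = 341 bp
  926 − 805 = 121 bp
  wrap: 1005 − 926 + 389 = 468 bp
Sorted largest to smallest: 468, 341, 121, 75 bp.

468, 341, 121, 75 bp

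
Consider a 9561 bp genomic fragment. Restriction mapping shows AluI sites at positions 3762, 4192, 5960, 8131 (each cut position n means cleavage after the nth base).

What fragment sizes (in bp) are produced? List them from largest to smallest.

3762, 2171, 1768, 1430, 430 bp

Linear molecule, 4 cuts → 5 fragments:
  3762 − 0 = 3762 bp
  4192 − 3762 = 430 bp
  5960 − 4192 = 1768 bp
  8131 − 5960 = 2171 bp
  9561 − 8131 = 1430 bp
Sorted largest to smallest: 3762, 2171, 1768, 1430, 430 bp.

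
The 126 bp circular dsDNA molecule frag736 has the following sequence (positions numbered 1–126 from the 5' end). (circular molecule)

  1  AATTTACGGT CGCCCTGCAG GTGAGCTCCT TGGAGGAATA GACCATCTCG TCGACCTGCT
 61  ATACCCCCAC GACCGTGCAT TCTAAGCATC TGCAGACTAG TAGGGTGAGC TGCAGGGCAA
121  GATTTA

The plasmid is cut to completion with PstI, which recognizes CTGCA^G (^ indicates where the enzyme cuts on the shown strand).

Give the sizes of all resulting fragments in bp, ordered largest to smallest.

PstI sites (CTGCAG) start at positions 15, 90, 110.
PstI cuts after base 5 of each site (before the last base), so after positions 19, 94, 114.
Circular molecule, 3 cuts → 3 fragments:
  20–94 → 75 bp
  95–114 → 20 bp
  115–126 then 1–19 → 12 + 19 = 31 bp
Sorted largest to smallest: 75, 31, 20 bp.

75, 31, 20 bp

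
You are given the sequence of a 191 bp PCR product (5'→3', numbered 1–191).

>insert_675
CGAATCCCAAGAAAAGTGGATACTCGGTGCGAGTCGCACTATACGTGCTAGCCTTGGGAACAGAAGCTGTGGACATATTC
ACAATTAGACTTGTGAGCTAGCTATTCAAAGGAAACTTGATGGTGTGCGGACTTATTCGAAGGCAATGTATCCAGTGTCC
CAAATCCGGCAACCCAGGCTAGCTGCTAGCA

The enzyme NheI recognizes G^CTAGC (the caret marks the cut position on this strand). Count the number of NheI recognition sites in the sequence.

4

GCTAGC occurs starting at positions 47, 97, 178, 185.
NheI cuts at 4 sites.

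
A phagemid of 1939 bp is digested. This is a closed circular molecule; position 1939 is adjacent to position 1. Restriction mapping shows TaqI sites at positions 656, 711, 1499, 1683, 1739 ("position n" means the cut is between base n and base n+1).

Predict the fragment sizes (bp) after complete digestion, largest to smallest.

Circular molecule, 5 cuts → 5 fragments:
  711 − 656 = 55 bp
  1499 − 711 = 788 bp
  1683 − 1499 = 184 bp
  1739 − 1683 = 56 bp
  wrap: 1939 − 1739 + 656 = 856 bp
Sorted largest to smallest: 856, 788, 184, 56, 55 bp.

856, 788, 184, 56, 55 bp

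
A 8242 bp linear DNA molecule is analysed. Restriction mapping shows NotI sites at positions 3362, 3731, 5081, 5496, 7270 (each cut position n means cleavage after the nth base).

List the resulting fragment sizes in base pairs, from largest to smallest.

Linear molecule, 5 cuts → 6 fragments:
  3362 − 0 = 3362 bp
  3731 − 3362 = 369 bp
  5081 − 3731 = 1350 bp
  5496 − 5081 = 415 bp
  7270 − 5496 = 1774 bp
  8242 − 7270 = 972 bp
Sorted largest to smallest: 3362, 1774, 1350, 972, 415, 369 bp.

3362, 1774, 1350, 972, 415, 369 bp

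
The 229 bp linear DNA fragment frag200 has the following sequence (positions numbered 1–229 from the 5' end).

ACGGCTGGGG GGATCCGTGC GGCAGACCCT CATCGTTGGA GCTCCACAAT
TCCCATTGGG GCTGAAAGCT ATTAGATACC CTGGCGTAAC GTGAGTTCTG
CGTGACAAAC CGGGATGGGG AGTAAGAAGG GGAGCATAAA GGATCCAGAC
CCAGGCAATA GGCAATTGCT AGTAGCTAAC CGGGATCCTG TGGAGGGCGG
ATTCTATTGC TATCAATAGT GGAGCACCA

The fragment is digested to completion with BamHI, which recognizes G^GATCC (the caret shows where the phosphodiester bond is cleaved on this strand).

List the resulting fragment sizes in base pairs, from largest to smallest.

BamHI sites (GGATCC) start at positions 11, 141, 183.
BamHI cuts after the first base of each site, so after positions 11, 141, 183.
Linear molecule, 3 cuts → 4 fragments:
  1–11 → 11 bp
  12–141 → 130 bp
  142–183 → 42 bp
  184–229 → 46 bp
Sorted largest to smallest: 130, 46, 42, 11 bp.

130, 46, 42, 11 bp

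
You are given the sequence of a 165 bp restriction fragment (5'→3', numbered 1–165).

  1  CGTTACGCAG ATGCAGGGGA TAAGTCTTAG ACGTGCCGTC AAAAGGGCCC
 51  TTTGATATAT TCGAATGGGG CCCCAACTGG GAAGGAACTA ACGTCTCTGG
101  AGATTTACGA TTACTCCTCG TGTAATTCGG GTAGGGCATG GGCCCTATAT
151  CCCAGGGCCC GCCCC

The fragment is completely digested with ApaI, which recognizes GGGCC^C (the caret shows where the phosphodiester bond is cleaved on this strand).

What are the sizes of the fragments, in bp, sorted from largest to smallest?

ApaI sites (GGGCCC) start at positions 45, 68, 140, 155.
ApaI cuts after base 5 of each site (before the last base), so after positions 49, 72, 144, 159.
Linear molecule, 4 cuts → 5 fragments:
  1–49 → 49 bp
  50–72 → 23 bp
  73–144 → 72 bp
  145–159 → 15 bp
  160–165 → 6 bp
Sorted largest to smallest: 72, 49, 23, 15, 6 bp.

72, 49, 23, 15, 6 bp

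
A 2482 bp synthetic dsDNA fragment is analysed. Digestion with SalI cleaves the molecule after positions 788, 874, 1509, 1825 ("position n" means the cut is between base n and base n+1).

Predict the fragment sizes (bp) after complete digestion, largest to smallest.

Linear molecule, 4 cuts → 5 fragments:
  788 − 0 = 788 bp
  874 − 788 = 86 bp
  1509 − 874 = 635 bp
  1825 − 1509 = 316 bp
  2482 − 1825 = 657 bp
Sorted largest to smallest: 788, 657, 635, 316, 86 bp.

788, 657, 635, 316, 86 bp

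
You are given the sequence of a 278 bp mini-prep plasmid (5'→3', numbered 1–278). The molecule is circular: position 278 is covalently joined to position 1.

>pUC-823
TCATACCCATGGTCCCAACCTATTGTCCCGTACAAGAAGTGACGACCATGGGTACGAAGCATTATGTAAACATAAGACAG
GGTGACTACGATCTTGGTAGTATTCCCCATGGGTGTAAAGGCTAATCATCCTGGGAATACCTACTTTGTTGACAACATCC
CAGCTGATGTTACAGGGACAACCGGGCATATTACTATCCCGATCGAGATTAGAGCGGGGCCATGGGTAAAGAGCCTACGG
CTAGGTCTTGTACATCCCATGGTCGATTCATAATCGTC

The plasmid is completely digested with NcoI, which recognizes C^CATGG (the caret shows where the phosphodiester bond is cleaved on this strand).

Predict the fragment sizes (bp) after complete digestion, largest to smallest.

NcoI sites (CCATGG) start at positions 7, 46, 107, 220, 257.
NcoI cuts after the first base of each site, so after positions 7, 46, 107, 220, 257.
Circular molecule, 5 cuts → 5 fragments:
  8–46 → 39 bp
  47–107 → 61 bp
  108–220 → 113 bp
  221–257 → 37 bp
  258–278 then 1–7 → 21 + 7 = 28 bp
Sorted largest to smallest: 113, 61, 39, 37, 28 bp.

113, 61, 39, 37, 28 bp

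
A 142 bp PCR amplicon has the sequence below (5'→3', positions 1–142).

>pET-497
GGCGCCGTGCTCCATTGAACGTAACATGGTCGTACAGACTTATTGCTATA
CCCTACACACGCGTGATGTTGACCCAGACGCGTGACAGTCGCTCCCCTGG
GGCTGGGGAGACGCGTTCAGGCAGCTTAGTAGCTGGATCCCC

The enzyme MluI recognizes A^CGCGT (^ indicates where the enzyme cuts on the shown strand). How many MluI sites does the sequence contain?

3

ACGCGT occurs starting at positions 59, 78, 111.
MluI cuts at 3 sites.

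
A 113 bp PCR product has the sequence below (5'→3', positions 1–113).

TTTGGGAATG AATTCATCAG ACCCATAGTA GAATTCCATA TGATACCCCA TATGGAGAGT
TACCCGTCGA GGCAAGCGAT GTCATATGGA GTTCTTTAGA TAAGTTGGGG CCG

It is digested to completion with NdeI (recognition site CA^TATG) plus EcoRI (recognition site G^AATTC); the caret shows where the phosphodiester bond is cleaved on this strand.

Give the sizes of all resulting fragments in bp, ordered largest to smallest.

NdeI sites (CATATG) start at positions 37, 49, 83.
NdeI cuts after base 2 of each site, so after positions 38, 50, 84.
EcoRI sites (GAATTC) start at positions 10, 31.
EcoRI cuts after the first base of each site, so after positions 10, 31.
Combined cut positions: 10, 31, 38, 50, 84.
Linear molecule, 5 cuts → 6 fragments:
  1–10 → 10 bp
  11–31 → 21 bp
  32–38 → 7 bp
  39–50 → 12 bp
  51–84 → 34 bp
  85–113 → 29 bp
Sorted largest to smallest: 34, 29, 21, 12, 10, 7 bp.

34, 29, 21, 12, 10, 7 bp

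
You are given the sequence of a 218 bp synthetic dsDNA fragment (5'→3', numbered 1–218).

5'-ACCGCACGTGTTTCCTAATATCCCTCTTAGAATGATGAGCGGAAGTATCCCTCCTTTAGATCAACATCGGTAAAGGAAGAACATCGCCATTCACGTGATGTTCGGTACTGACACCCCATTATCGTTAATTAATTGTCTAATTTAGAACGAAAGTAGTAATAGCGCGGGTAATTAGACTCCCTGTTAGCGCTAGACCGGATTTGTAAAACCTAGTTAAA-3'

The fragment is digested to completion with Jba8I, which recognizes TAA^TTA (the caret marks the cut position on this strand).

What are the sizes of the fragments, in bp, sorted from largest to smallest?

128, 47, 43 bp

Jba8I sites (TAATTA) start at positions 126, 169.
Jba8I cuts after base 3 of each site, so after positions 128, 171.
Linear molecule, 2 cuts → 3 fragments:
  1–128 → 128 bp
  129–171 → 43 bp
  172–218 → 47 bp
Sorted largest to smallest: 128, 47, 43 bp.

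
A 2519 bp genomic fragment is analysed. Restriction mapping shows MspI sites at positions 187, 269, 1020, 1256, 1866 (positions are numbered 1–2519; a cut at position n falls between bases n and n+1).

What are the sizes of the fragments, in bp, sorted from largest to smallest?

751, 653, 610, 236, 187, 82 bp

Linear molecule, 5 cuts → 6 fragments:
  187 − 0 = 187 bp
  269 − 187 = 82 bp
  1020 − 269 = 751 bp
  1256 − 1020 = 236 bp
  1866 − 1256 = 610 bp
  2519 − 1866 = 653 bp
Sorted largest to smallest: 751, 653, 610, 236, 187, 82 bp.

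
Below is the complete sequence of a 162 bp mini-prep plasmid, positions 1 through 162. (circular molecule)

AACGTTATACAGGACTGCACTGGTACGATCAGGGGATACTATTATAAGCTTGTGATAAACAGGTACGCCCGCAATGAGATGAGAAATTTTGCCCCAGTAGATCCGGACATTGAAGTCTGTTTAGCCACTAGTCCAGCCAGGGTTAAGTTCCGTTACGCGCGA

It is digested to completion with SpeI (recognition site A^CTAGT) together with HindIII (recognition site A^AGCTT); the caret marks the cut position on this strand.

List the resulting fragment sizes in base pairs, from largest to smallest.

81, 81 bp

The SpeI site (ACTAGT) starts at position 127.
SpeI cuts after the first base of each site, so after position 127.
The HindIII site (AAGCTT) starts at position 46.
HindIII cuts after the first base of each site, so after position 46.
Combined cut positions: 46, 127.
Circular molecule, 2 cuts → 2 fragments:
  47–127 → 81 bp
  128–162 then 1–46 → 35 + 46 = 81 bp
Sorted largest to smallest: 81, 81 bp.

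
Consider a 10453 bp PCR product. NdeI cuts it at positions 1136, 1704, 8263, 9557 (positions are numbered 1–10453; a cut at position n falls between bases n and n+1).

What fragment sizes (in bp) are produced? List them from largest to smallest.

6559, 1294, 1136, 896, 568 bp

Linear molecule, 4 cuts → 5 fragments:
  1136 − 0 = 1136 bp
  1704 − 1136 = 568 bp
  8263 − 1704 = 6559 bp
  9557 − 8263 = 1294 bp
  10453 − 9557 = 896 bp
Sorted largest to smallest: 6559, 1294, 1136, 896, 568 bp.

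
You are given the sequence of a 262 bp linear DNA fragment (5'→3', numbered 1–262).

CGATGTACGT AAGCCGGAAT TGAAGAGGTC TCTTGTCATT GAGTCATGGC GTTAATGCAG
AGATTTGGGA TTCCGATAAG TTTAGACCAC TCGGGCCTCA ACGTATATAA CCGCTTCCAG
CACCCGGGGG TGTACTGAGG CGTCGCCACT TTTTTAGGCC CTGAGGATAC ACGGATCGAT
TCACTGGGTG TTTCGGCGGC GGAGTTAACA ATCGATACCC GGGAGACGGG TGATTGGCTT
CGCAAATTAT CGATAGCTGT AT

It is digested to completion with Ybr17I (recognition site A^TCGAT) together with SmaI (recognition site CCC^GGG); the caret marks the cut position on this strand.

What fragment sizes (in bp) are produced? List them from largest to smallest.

Ybr17I sites (ATCGAT) start at positions 175, 211, 249.
Ybr17I cuts after the first base of each site, so after positions 175, 211, 249.
SmaI sites (CCCGGG) start at positions 123, 218.
SmaI cuts after base 3 of each site, so after positions 125, 220.
Combined cut positions: 125, 175, 211, 220, 249.
Linear molecule, 5 cuts → 6 fragments:
  1–125 → 125 bp
  126–175 → 50 bp
  176–211 → 36 bp
  212–220 → 9 bp
  221–249 → 29 bp
  250–262 → 13 bp
Sorted largest to smallest: 125, 50, 36, 29, 13, 9 bp.

125, 50, 36, 29, 13, 9 bp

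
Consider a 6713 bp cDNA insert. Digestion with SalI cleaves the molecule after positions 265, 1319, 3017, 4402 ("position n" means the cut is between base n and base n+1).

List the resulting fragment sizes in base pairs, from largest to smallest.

Linear molecule, 4 cuts → 5 fragments:
  265 − 0 = 265 bp
  1319 − 265 = 1054 bp
  3017 − 1319 = 1698 bp
  4402 − 3017 = 1385 bp
  6713 − 4402 = 2311 bp
Sorted largest to smallest: 2311, 1698, 1385, 1054, 265 bp.

2311, 1698, 1385, 1054, 265 bp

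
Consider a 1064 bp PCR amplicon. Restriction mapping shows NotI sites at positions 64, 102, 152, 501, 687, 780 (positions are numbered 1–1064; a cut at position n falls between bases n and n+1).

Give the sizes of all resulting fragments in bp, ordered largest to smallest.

Linear molecule, 6 cuts → 7 fragments:
  64 − 0 = 64 bp
  102 − 64 = 38 bp
  152 − 102 = 50 bp
  501 − 152 = 349 bp
  687 − 501 = 186 bp
  780 − 687 = 93 bp
  1064 − 780 = 284 bp
Sorted largest to smallest: 349, 284, 186, 93, 64, 50, 38 bp.

349, 284, 186, 93, 64, 50, 38 bp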